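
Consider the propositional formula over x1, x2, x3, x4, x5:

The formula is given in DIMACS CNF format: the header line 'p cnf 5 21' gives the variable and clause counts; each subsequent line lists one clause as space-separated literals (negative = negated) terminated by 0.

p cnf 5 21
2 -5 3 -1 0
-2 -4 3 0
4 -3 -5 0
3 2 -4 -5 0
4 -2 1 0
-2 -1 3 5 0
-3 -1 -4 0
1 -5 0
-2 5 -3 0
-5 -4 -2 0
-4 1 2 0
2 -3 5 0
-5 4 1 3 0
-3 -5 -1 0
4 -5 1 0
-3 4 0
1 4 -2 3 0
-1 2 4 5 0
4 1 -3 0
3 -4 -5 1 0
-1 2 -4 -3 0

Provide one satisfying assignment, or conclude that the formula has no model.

x1 ↦ False; x2 ↦ False; x3 ↦ False; x4 ↦ False; x5 ↦ False

Case x1 = False:
Unit clause (¬x5) forces x5 = False.
Case x4 = False:
Unit clause (¬x2) forces x2 = False.
Unit clause (¬x3) forces x3 = False.
All clauses are satisfied.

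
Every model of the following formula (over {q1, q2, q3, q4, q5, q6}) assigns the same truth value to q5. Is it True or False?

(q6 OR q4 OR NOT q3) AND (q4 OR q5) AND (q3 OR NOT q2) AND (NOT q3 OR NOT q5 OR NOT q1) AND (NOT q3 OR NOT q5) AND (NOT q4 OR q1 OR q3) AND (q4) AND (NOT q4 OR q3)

Suppose q5 = true.
(NOT q3) alone gives q3 = false.
(NOT q2) alone gives q2 = false.
(q4) alone gives q4 = true.
But (NOT q4) is also a unit clause — contradiction.
So every satisfying assignment has q5 = False.

False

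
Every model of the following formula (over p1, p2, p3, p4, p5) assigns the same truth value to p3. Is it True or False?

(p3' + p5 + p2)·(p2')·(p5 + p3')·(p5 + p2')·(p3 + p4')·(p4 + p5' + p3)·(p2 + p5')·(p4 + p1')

Suppose p3 = 1.
From the singleton clause (p2'), p2 = 0.
From the singleton clause (p5), p5 = 1.
But (p5') is also a unit clause — contradiction.
So every satisfying assignment has p3 = False.

False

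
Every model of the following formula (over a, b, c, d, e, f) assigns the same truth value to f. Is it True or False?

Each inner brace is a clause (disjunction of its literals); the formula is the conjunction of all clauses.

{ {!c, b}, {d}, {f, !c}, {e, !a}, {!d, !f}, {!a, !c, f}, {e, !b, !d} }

False

Suppose f = true.
Unit clause (d) forces d = true.
That conflicts with the unit clause (!d).
So every satisfying assignment has f = False.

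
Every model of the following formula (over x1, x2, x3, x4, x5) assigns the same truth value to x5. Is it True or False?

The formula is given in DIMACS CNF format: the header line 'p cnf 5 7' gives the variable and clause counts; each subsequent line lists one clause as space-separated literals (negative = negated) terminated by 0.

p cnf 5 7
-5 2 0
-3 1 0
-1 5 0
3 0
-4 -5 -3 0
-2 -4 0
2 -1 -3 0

True

Suppose x5 = False.
The clause (¬x1) is unit, so x1 = False.
The clause (¬x3) is unit, so x3 = False.
That conflicts with the unit clause (x3).
So every satisfying assignment has x5 = True.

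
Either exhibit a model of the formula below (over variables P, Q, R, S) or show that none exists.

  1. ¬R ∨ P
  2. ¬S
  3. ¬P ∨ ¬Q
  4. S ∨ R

From the singleton clause (¬S), S = False.
From the singleton clause (R), R = True.
From the singleton clause (P), P = True.
From the singleton clause (¬Q), Q = False.
This assignment satisfies each clause.

P=True, Q=False, R=True, S=False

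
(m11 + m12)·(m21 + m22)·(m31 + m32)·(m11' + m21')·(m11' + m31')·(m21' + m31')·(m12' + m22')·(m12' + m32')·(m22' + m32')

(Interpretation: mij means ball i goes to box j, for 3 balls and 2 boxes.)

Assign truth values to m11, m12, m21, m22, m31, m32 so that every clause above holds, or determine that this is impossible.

UNSATISFIABLE

Suppose m11 = 1.
The clause (m21') is unit, so m21 = 0.
The clause (m22) is unit, so m22 = 1.
The clause (m31') is unit, so m31 = 0.
The clause (m32) is unit, so m32 = 1.
Now (m32') is unsatisfied and unit — conflict.
Backtrack on m11: now try m11 = 0.
The clause (m12) is unit, so m12 = 1.
The clause (m22') is unit, so m22 = 0.
The clause (m21) is unit, so m21 = 1.
The clause (m31') is unit, so m31 = 0.
The clause (m32) is unit, so m32 = 1.
Now (m32') is unsatisfied and unit — conflict.
Both values of m11 lead to a conflict.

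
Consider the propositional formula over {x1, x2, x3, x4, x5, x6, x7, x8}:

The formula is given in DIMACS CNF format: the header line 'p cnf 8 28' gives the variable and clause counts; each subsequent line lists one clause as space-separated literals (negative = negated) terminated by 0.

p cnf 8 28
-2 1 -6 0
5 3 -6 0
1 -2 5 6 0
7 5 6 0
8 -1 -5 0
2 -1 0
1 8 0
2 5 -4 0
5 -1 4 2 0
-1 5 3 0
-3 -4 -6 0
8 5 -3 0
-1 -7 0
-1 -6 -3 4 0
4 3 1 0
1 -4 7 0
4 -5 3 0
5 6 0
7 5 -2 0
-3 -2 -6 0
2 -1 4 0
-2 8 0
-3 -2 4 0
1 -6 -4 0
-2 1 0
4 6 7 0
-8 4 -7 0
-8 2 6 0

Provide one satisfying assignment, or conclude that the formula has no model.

Case x2 = False:
(¬x1) alone gives x1 = False.
(x8) alone gives x8 = True.
(x6) alone gives x6 = True.
(¬x4) alone gives x4 = False.
(x3) alone gives x3 = True.
(¬x7) alone gives x7 = False.
All clauses hold; x5 can take either value.

x1 ↦ False; x2 ↦ False; x3 ↦ True; x4 ↦ False; x5 ↦ False; x6 ↦ True; x7 ↦ False; x8 ↦ True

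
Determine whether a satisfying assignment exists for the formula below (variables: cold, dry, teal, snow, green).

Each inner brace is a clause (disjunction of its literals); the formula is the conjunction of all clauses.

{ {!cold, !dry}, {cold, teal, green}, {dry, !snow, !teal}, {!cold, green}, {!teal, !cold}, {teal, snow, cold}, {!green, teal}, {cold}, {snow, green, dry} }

No

The clause (cold) is unit, so cold = true.
The clause (!dry) is unit, so dry = false.
The clause (green) is unit, so green = true.
The clause (!teal) is unit, so teal = false.
Now (teal) is unsatisfied and unit — conflict.
No assignment satisfies every clause.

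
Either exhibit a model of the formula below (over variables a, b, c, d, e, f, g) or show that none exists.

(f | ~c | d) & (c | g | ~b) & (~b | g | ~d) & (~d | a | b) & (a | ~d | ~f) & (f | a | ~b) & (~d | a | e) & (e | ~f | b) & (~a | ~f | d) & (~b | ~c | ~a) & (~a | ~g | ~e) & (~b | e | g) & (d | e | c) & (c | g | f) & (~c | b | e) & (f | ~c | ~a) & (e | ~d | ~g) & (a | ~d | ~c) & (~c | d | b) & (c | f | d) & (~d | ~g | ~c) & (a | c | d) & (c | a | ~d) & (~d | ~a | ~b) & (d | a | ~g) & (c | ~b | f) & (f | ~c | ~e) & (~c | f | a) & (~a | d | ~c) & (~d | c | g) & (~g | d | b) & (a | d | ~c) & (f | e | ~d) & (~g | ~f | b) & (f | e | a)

Case f = 1:
Case a = 1:
From the singleton clause (d), d = 1.
From the singleton clause (~b), b = 0.
From the singleton clause (e), e = 1.
From the singleton clause (~g), g = 0.
From the singleton clause (c), c = 1.
This assignment satisfies each clause.

a: 1, b: 0, c: 1, d: 1, e: 1, f: 1, g: 0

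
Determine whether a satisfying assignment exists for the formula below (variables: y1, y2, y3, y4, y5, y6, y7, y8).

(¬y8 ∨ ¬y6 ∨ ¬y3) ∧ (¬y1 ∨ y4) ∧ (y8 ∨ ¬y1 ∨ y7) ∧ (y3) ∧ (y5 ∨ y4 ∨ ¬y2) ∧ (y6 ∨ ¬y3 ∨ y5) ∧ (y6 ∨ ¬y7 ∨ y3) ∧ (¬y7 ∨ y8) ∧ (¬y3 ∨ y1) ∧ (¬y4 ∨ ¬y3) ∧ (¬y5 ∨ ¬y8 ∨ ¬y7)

Unsatisfiable

From the singleton clause (y3), y3 = True.
From the singleton clause (y1), y1 = True.
From the singleton clause (y4), y4 = True.
Now (¬y4) is unsatisfied and unit — conflict.
No assignment satisfies every clause.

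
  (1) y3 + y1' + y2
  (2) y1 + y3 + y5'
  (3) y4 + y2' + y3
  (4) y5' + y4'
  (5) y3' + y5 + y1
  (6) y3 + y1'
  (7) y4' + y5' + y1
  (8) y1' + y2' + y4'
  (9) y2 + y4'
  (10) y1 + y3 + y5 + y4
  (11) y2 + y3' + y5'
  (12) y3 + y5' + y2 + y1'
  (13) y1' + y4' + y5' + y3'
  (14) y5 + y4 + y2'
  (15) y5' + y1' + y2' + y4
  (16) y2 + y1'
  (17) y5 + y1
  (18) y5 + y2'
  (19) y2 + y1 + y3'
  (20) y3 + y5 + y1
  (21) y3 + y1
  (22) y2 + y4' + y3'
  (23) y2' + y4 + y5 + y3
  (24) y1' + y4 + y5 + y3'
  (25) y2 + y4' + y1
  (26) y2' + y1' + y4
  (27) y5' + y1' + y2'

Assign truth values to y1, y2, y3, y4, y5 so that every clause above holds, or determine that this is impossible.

Try y5 = 1.
From the singleton clause (y4'), y4 = 0.
Try y1 = 0.
From the singleton clause (y3), y3 = 1.
From the singleton clause (y2), y2 = 1.
This assignment satisfies each clause.

y1: 0; y2: 1; y3: 1; y4: 0; y5: 1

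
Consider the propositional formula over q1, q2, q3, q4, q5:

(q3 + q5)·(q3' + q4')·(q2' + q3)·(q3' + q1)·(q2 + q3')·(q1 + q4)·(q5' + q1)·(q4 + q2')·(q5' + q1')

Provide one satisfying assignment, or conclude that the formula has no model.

Case q3 = 1:
Unit clause (q4') forces q4 = 0.
Unit clause (q1) forces q1 = 1.
Unit clause (q2) forces q2 = 1.
Now (q2') is unsatisfied and unit — conflict.
Undo q3 and try q3 = 0.
Unit clause (q5) forces q5 = 1.
Unit clause (q2') forces q2 = 0.
Unit clause (q1) forces q1 = 1.
Now (q1') is unsatisfied and unit — conflict.
Neither q3 = 1 nor q3 = 0 works.

UNSATISFIABLE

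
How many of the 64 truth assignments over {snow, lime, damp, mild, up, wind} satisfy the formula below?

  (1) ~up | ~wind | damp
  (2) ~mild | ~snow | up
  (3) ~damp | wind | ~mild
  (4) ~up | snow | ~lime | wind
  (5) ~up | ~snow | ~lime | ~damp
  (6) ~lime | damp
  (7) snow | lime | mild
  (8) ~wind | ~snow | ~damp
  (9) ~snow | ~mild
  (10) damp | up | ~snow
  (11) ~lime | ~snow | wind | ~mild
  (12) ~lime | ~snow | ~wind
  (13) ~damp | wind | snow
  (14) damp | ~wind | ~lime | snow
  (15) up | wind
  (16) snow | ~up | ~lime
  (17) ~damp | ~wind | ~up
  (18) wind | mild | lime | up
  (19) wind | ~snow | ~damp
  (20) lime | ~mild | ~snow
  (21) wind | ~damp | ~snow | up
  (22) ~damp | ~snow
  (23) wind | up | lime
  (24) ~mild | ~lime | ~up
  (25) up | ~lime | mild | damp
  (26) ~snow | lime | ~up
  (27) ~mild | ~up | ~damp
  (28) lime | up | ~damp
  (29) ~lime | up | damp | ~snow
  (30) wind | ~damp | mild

4

There are 2^6 = 64 truth assignments over (snow, lime, damp, mild, up, wind).
Split on wind. With wind = 1, the clauses containing wind are satisfied and ~wind drops from the rest; 3 of the 2^5 = 32 assignments to the other variables satisfy what remains.
With wind = 0, by the same count on the reduced clause set, 1 assignment works.
(One model: snow=F, lime=F, damp=F, mild=T, up=F, wind=T.)
Total: 3 + 1 = 4.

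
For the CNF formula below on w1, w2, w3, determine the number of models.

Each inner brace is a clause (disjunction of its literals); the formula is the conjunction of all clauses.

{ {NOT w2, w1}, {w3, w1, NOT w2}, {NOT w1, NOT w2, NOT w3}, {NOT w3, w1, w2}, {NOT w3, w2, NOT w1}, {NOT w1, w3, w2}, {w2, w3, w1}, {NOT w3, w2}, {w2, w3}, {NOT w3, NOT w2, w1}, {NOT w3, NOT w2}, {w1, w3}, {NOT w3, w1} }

There are 2^3 = 8 truth assignments over (w1, w2, w3).
Check each against the 13 clauses (columns in the order w1, w2, w3):
  F F F  ✗ fails (w2 OR w3 OR w1)
  F F T  ✗ fails (NOT w3 OR w1 OR w2)
  F T F  ✗ fails (NOT w2 OR w1)
  F T T  ✗ fails (NOT w2 OR w1)
  T F F  ✗ fails (NOT w1 OR w3 OR w2)
  T F T  ✗ fails (NOT w3 OR w2 OR NOT w1)
  T T F  ✓ satisfies all
  T T T  ✗ fails (NOT w1 OR NOT w2 OR NOT w3)
1 of the 8 rows is a model.

1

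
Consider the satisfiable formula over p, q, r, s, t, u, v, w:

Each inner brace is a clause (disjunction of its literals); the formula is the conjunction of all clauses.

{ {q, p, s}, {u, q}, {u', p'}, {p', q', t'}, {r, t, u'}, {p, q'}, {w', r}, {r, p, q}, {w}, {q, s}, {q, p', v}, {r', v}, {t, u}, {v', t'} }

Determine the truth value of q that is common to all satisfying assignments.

Suppose q = 1.
Unit clause (p) forces p = 1.
Unit clause (u') forces u = 0.
Unit clause (t') forces t = 0.
Now (t) is unsatisfied and unit — conflict.
So every satisfying assignment has q = False.

False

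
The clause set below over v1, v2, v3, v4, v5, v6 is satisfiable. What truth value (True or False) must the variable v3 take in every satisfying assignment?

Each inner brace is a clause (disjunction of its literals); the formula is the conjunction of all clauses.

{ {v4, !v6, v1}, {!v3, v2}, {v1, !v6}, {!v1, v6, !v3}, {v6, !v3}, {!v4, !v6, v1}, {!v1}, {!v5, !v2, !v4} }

False

Suppose v3 = true.
The clause (v2) is unit, so v2 = true.
The clause (v6) is unit, so v6 = true.
The clause (v1) is unit, so v1 = true.
Now (!v1) is unsatisfied and unit — conflict.
So every satisfying assignment has v3 = False.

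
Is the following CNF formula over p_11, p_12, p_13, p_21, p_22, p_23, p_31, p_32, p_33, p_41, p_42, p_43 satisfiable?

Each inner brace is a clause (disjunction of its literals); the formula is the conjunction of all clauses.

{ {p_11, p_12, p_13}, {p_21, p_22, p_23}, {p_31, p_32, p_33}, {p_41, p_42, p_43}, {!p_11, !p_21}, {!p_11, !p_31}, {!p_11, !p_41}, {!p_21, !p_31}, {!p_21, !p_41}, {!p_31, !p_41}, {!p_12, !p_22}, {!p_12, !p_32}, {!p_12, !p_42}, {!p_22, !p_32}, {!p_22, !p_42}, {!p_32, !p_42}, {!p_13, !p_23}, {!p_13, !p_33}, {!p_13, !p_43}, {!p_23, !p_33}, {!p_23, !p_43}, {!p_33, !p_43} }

Case p_11 = false:
Case p_12 = true:
From the singleton clause (!p_22), p_22 = false.
From the singleton clause (!p_32), p_32 = false.
From the singleton clause (!p_42), p_42 = false.
Case p_21 = true:
From the singleton clause (!p_31), p_31 = false.
From the singleton clause (p_33), p_33 = true.
From the singleton clause (!p_41), p_41 = false.
From the singleton clause (p_43), p_43 = true.
But (!p_43) is also a unit clause — contradiction.
Backtrack on p_21: now try p_21 = false.
From the singleton clause (p_23), p_23 = true.
From the singleton clause (!p_13), p_13 = false.
From the singleton clause (!p_33), p_33 = false.
From the singleton clause (p_31), p_31 = true.
From the singleton clause (!p_41), p_41 = false.
From the singleton clause (p_43), p_43 = true.
But (!p_43) is also a unit clause — contradiction.
Either choice for p_21 ends in contradiction.
Backtrack on p_12: now try p_12 = false.
From the singleton clause (p_13), p_13 = true.
From the singleton clause (!p_23), p_23 = false.
From the singleton clause (!p_33), p_33 = false.
From the singleton clause (!p_43), p_43 = false.
Case p_21 = true:
From the singleton clause (!p_31), p_31 = false.
From the singleton clause (p_32), p_32 = true.
From the singleton clause (!p_41), p_41 = false.
From the singleton clause (p_42), p_42 = true.
But (!p_42) is also a unit clause — contradiction.
Backtrack on p_21: now try p_21 = false.
From the singleton clause (p_22), p_22 = true.
From the singleton clause (!p_32), p_32 = false.
From the singleton clause (p_31), p_31 = true.
From the singleton clause (!p_41), p_41 = false.
From the singleton clause (p_42), p_42 = true.
But (!p_42) is also a unit clause — contradiction.
Either choice for p_21 ends in contradiction.
Either choice for p_12 ends in contradiction.
Backtrack on p_11: now try p_11 = true.
From the singleton clause (!p_21), p_21 = false.
From the singleton clause (!p_31), p_31 = false.
From the singleton clause (!p_41), p_41 = false.
Case p_22 = true:
From the singleton clause (!p_12), p_12 = false.
From the singleton clause (!p_32), p_32 = false.
From the singleton clause (p_33), p_33 = true.
From the singleton clause (!p_42), p_42 = false.
From the singleton clause (p_43), p_43 = true.
But (!p_43) is also a unit clause — contradiction.
Backtrack on p_22: now try p_22 = false.
From the singleton clause (p_23), p_23 = true.
From the singleton clause (!p_13), p_13 = false.
From the singleton clause (!p_33), p_33 = false.
From the singleton clause (p_32), p_32 = true.
From the singleton clause (!p_12), p_12 = false.
From the singleton clause (!p_42), p_42 = false.
From the singleton clause (p_43), p_43 = true.
But (!p_43) is also a unit clause — contradiction.
Either choice for p_22 ends in contradiction.
Either choice for p_11 ends in contradiction.
No assignment satisfies every clause.

No, unsatisfiable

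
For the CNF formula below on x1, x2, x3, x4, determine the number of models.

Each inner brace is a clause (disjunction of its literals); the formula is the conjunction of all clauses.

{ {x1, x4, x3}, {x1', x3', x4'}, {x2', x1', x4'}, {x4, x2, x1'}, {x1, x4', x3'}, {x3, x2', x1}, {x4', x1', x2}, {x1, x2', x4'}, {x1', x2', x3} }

There are 2^4 = 16 truth assignments over (x1, x2, x3, x4).
Check each against the 9 clauses (columns in the order x1, x2, x3, x4):
  F F F F  ✗ fails (x1 + x4 + x3)
  F F F T  ✓ satisfies all
  F F T F  ✓ satisfies all
  F F T T  ✗ fails (x1 + x4' + x3')
  F T F F  ✗ fails (x1 + x4 + x3)
  F T F T  ✗ fails (x3 + x2' + x1)
  F T T F  ✓ satisfies all
  F T T T  ✗ fails (x1 + x4' + x3')
  T F F F  ✗ fails (x4 + x2 + x1')
  T F F T  ✗ fails (x4' + x1' + x2)
  T F T F  ✗ fails (x4 + x2 + x1')
  T F T T  ✗ fails (x1' + x3' + x4')
  T T F F  ✗ fails (x1' + x2' + x3)
  T T F T  ✗ fails (x2' + x1' + x4')
  T T T F  ✓ satisfies all
  T T T T  ✗ fails (x1' + x3' + x4')
4 of the 16 rows are models.

4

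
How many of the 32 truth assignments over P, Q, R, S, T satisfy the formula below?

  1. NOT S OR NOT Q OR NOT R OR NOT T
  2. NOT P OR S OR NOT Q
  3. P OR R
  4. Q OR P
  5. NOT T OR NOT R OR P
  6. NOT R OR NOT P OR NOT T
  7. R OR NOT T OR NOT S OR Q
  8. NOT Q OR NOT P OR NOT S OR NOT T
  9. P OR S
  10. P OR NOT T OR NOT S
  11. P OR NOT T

There are 2^5 = 32 truth assignments over (P, Q, R, S, T).
Split on R. With R = true, the clauses containing R are satisfied and NOT R drops from the rest; 4 of the 2^4 = 16 assignments to the other variables satisfy what remains.
With R = false, by the same count on the reduced clause set, 4 assignments work.
Total: 4 + 4 = 8.

8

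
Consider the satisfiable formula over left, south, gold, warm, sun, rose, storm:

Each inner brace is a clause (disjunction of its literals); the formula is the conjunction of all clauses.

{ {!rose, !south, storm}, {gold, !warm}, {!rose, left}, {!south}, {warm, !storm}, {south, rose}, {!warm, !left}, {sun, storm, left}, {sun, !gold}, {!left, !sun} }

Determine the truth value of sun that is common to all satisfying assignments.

Suppose sun = true.
From the singleton clause (!south), south = false.
From the singleton clause (rose), rose = true.
From the singleton clause (left), left = true.
That conflicts with the unit clause (!left).
So every satisfying assignment has sun = False.

False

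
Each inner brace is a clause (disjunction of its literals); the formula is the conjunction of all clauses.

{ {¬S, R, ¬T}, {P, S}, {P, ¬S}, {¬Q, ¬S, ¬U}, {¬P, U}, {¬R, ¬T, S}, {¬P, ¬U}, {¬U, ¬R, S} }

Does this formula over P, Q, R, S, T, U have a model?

Branch on P: set P = True.
From the singleton clause (U), U = True.
That conflicts with the unit clause (¬U).
So P must be the other value — set P = False.
From the singleton clause (S), S = True.
That conflicts with the unit clause (¬S).
Neither P = True nor P = False works.
No assignment satisfies every clause.

No, unsatisfiable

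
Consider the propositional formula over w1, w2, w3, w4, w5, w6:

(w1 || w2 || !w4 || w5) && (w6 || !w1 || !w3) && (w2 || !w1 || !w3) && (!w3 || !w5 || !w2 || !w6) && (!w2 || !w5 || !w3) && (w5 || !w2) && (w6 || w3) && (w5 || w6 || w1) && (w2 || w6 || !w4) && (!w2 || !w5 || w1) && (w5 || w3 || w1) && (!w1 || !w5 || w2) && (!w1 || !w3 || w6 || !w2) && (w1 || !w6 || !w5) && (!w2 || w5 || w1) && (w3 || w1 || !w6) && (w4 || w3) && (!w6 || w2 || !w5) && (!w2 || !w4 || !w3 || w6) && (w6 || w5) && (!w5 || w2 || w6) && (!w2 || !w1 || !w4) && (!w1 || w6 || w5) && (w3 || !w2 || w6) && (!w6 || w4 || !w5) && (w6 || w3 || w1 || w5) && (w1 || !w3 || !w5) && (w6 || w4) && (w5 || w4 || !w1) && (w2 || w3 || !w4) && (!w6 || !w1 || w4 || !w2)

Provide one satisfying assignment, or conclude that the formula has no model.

w1=false; w2=false; w3=true; w4=false; w5=false; w6=true

Case w5 = false:
(!w2) alone gives w2 = false.
(w6) alone gives w6 = true.
Case w1 = false:
(!w4) alone gives w4 = false.
(w3) alone gives w3 = true.
All clauses are satisfied.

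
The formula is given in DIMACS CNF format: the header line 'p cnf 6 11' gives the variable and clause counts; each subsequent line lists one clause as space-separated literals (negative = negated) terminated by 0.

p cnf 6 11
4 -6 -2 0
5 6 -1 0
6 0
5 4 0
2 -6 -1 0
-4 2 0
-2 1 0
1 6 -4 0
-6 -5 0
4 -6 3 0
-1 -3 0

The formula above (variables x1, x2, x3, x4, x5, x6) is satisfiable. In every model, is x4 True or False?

True

Suppose x4 = False.
(x6) alone gives x6 = True.
(¬x2) alone gives x2 = False.
(x5) alone gives x5 = True.
That conflicts with the unit clause (¬x5).
So every satisfying assignment has x4 = True.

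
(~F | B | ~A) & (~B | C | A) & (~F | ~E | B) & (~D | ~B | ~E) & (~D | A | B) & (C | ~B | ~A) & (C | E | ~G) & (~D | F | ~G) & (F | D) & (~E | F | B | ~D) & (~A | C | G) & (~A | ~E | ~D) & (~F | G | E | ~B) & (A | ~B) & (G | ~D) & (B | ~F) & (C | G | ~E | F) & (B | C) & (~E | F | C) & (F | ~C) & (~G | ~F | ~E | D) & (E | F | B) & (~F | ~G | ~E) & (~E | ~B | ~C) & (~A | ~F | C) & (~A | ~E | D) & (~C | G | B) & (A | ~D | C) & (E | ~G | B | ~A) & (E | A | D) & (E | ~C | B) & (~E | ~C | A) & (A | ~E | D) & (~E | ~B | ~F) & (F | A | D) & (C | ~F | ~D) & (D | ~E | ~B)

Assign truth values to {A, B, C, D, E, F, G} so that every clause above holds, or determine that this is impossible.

A: 1,  B: 1,  C: 1,  D: 0,  E: 0,  F: 1,  G: 1

Try F = 1.
From the singleton clause (B), B = 1.
From the singleton clause (A), A = 1.
From the singleton clause (C), C = 1.
From the singleton clause (~E), E = 0.
From the singleton clause (G), G = 1.
No clause remains; D is free.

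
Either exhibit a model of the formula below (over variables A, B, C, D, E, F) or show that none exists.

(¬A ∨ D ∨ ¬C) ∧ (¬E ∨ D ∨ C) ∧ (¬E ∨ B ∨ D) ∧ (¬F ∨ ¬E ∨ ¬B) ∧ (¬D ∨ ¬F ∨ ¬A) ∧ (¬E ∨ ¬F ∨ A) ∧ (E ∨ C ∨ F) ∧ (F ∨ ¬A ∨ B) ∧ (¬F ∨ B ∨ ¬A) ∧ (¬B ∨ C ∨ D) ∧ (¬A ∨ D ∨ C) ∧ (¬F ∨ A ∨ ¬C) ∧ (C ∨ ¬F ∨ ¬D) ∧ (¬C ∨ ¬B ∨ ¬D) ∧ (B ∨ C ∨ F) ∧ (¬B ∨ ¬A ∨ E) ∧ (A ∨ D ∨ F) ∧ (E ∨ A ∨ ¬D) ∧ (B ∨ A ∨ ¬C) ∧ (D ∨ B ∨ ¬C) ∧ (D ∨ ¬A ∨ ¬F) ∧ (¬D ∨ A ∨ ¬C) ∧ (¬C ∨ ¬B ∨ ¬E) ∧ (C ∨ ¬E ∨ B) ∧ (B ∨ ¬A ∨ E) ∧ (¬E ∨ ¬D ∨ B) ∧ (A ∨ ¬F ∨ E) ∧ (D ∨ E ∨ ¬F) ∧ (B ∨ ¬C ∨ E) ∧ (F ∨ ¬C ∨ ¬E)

A=True, B=True, C=False, D=True, E=True, F=False

Case A = True:
Case D = True:
Unit clause (¬F) forces F = False.
Unit clause (B) forces B = True.
Unit clause (¬C) forces C = False.
Unit clause (E) forces E = True.
All clauses are satisfied.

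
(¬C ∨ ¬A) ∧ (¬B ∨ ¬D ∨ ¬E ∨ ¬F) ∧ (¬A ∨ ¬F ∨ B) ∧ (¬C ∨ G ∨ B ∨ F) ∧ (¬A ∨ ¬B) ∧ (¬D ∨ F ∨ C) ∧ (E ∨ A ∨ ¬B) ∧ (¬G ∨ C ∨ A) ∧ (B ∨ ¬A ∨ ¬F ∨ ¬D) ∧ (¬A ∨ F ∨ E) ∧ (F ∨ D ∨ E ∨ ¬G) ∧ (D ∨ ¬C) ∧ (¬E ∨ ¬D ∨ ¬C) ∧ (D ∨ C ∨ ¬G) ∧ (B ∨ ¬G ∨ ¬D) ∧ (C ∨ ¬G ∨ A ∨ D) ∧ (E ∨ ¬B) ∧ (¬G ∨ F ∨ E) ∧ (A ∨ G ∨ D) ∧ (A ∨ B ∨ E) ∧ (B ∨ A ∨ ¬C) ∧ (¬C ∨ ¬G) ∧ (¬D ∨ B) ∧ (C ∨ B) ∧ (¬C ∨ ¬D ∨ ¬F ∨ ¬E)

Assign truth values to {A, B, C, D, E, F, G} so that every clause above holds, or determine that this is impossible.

Case C = False:
(B) alone gives B = True.
(¬A) alone gives A = False.
(E) alone gives E = True.
(¬G) alone gives G = False.
(D) alone gives D = True.
(¬F) alone gives F = False.
Now (F) is unsatisfied and unit — conflict.
That branch fails; take C = True instead.
(¬A) alone gives A = False.
(D) alone gives D = True.
(¬E) alone gives E = False.
(¬B) alone gives B = False.
Now (B) is unsatisfied and unit — conflict.
Neither C = True nor C = False works.

UNSATISFIABLE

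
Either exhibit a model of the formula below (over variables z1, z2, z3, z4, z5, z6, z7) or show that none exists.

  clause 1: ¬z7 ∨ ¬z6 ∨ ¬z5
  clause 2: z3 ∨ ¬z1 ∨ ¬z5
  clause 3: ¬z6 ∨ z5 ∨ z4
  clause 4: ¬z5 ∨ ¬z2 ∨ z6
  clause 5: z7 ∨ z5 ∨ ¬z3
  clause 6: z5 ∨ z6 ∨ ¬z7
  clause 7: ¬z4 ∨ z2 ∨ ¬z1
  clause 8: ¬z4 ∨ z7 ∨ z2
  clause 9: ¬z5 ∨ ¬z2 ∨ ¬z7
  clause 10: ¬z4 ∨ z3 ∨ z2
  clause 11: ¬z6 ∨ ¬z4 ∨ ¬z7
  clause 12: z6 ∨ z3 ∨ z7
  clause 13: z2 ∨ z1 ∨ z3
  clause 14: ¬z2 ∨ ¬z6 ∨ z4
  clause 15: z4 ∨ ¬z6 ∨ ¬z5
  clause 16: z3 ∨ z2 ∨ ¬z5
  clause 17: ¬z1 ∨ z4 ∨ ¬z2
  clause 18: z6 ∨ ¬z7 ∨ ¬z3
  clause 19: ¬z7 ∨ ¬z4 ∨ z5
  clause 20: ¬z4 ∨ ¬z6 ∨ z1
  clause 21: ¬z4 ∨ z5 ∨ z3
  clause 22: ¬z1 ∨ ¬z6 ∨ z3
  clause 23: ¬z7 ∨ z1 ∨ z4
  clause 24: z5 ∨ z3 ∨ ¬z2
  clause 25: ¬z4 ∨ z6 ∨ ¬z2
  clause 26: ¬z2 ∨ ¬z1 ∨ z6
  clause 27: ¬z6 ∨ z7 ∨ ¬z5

Branch on z7: set z7 = False.
Branch on z5: set z5 = True.
The clause (¬z6) is unit, so z6 = False.
The clause (¬z2) is unit, so z2 = False.
The clause (¬z4) is unit, so z4 = False.
The clause (z3) is unit, so z3 = True.
No clause remains; z1 is free.

z1: True,  z2: False,  z3: True,  z4: False,  z5: True,  z6: False,  z7: False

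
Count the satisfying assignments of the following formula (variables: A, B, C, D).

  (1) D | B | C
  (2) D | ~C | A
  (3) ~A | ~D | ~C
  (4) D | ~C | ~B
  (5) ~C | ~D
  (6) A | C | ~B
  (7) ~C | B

4

There are 2^4 = 16 truth assignments over (A, B, C, D).
Split on D. With D = 1, the clauses containing D are satisfied and ~D drops from the rest; 3 of the 2^3 = 8 assignments to the other variables satisfy what remains.
With D = 0, by the same count on the reduced clause set, 1 assignment works.
(One model: A=F, B=F, C=F, D=T.)
Total: 3 + 1 = 4.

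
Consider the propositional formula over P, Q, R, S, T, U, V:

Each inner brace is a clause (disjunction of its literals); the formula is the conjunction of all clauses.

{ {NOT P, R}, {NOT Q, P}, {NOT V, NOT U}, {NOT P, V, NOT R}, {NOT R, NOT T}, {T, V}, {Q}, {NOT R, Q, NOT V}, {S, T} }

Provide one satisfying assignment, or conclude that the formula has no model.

The clause (Q) is unit, so Q = true.
The clause (P) is unit, so P = true.
The clause (R) is unit, so R = true.
The clause (V) is unit, so V = true.
The clause (NOT U) is unit, so U = false.
The clause (NOT T) is unit, so T = false.
The clause (S) is unit, so S = true.
Every clause now holds.

P ↦ true; Q ↦ true; R ↦ true; S ↦ true; T ↦ false; U ↦ false; V ↦ true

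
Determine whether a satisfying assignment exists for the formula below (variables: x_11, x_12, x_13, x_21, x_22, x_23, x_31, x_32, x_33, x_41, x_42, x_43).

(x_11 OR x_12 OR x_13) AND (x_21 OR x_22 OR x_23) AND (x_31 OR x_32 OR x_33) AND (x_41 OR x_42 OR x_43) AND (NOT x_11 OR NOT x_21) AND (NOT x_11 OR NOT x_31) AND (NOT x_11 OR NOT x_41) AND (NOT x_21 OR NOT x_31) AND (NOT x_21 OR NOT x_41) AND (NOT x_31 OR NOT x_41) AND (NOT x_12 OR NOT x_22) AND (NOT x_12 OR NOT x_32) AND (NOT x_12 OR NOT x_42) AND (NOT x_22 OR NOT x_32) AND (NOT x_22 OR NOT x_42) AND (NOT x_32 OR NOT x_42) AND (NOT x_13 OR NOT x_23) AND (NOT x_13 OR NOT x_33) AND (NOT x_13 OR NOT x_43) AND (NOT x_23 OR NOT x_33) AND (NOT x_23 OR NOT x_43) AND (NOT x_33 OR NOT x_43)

Branch on x_11: set x_11 = false.
Branch on x_12: set x_12 = true.
Unit clause (NOT x_22) forces x_22 = false.
Unit clause (NOT x_32) forces x_32 = false.
Unit clause (NOT x_42) forces x_42 = false.
Branch on x_21: set x_21 = true.
Unit clause (NOT x_31) forces x_31 = false.
Unit clause (x_33) forces x_33 = true.
Unit clause (NOT x_41) forces x_41 = false.
Unit clause (x_43) forces x_43 = true.
Now (NOT x_43) is unsatisfied and unit — conflict.
Backtrack on x_21: now try x_21 = false.
Unit clause (x_23) forces x_23 = true.
Unit clause (NOT x_13) forces x_13 = false.
Unit clause (NOT x_33) forces x_33 = false.
Unit clause (x_31) forces x_31 = true.
Unit clause (NOT x_41) forces x_41 = false.
Unit clause (x_43) forces x_43 = true.
Now (NOT x_43) is unsatisfied and unit — conflict.
Either choice for x_21 ends in contradiction.
Backtrack on x_12: now try x_12 = false.
Unit clause (x_13) forces x_13 = true.
Unit clause (NOT x_23) forces x_23 = false.
Unit clause (NOT x_33) forces x_33 = false.
Unit clause (NOT x_43) forces x_43 = false.
Branch on x_21: set x_21 = true.
Unit clause (NOT x_31) forces x_31 = false.
Unit clause (x_32) forces x_32 = true.
Unit clause (NOT x_41) forces x_41 = false.
Unit clause (x_42) forces x_42 = true.
Now (NOT x_42) is unsatisfied and unit — conflict.
Backtrack on x_21: now try x_21 = false.
Unit clause (x_22) forces x_22 = true.
Unit clause (NOT x_32) forces x_32 = false.
Unit clause (x_31) forces x_31 = true.
Unit clause (NOT x_41) forces x_41 = false.
Unit clause (x_42) forces x_42 = true.
Now (NOT x_42) is unsatisfied and unit — conflict.
Either choice for x_21 ends in contradiction.
Either choice for x_12 ends in contradiction.
Backtrack on x_11: now try x_11 = true.
Unit clause (NOT x_21) forces x_21 = false.
Unit clause (NOT x_31) forces x_31 = false.
Unit clause (NOT x_41) forces x_41 = false.
Branch on x_22: set x_22 = true.
Unit clause (NOT x_12) forces x_12 = false.
Unit clause (NOT x_32) forces x_32 = false.
Unit clause (x_33) forces x_33 = true.
Unit clause (NOT x_42) forces x_42 = false.
Unit clause (x_43) forces x_43 = true.
Now (NOT x_43) is unsatisfied and unit — conflict.
Backtrack on x_22: now try x_22 = false.
Unit clause (x_23) forces x_23 = true.
Unit clause (NOT x_13) forces x_13 = false.
Unit clause (NOT x_33) forces x_33 = false.
Unit clause (x_32) forces x_32 = true.
Unit clause (NOT x_12) forces x_12 = false.
Unit clause (NOT x_42) forces x_42 = false.
Unit clause (x_43) forces x_43 = true.
Now (NOT x_43) is unsatisfied and unit — conflict.
Either choice for x_22 ends in contradiction.
Either choice for x_11 ends in contradiction.
No assignment satisfies every clause.

No, unsatisfiable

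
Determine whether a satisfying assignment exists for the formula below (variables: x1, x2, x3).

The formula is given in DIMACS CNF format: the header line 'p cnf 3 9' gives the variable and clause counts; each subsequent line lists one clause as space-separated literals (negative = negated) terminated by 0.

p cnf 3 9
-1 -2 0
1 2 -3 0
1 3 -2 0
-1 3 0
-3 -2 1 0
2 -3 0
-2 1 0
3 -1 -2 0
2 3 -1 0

Branch on x1: set x1 = False.
(¬x2) alone gives x2 = False.
(¬x3) alone gives x3 = False.
All clauses are satisfied.
A satisfying assignment: x1: False; x2: False; x3: False.

Yes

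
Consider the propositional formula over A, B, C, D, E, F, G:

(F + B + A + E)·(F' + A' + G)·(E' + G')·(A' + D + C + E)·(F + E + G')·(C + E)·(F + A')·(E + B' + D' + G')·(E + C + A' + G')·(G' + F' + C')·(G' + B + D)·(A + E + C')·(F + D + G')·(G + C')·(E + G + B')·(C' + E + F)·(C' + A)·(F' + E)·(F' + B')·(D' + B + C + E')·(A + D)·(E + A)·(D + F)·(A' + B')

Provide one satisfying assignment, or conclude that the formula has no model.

A ↦ 0; B ↦ 1; C ↦ 0; D ↦ 1; E ↦ 1; F ↦ 0; G ↦ 0

Suppose E = 1.
Unit clause (G') forces G = 0.
Unit clause (C') forces C = 0.
Suppose F = 0.
Unit clause (A') forces A = 0.
Unit clause (D) forces D = 1.
Unit clause (B) forces B = 1.
This assignment satisfies each clause.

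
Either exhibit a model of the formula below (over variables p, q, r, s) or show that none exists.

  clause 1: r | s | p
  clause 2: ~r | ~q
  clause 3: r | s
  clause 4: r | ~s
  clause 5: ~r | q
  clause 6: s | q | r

UNSATISFIABLE

Case r = 0:
The clause (s) is unit, so s = 1.
That conflicts with the unit clause (~s).
That branch fails; take r = 1 instead.
The clause (~q) is unit, so q = 0.
That conflicts with the unit clause (q).
Both values of r lead to a conflict.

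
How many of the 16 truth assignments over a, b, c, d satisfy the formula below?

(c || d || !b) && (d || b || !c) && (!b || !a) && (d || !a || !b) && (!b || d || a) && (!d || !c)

5

There are 2^4 = 16 truth assignments over (a, b, c, d).
Check each against the 6 clauses (columns in the order a, b, c, d):
  F F F F  ✓ satisfies all
  F F F T  ✓ satisfies all
  F F T F  ✗ fails (d || b || !c)
  F F T T  ✗ fails (!d || !c)
  F T F F  ✗ fails (c || d || !b)
  F T F T  ✓ satisfies all
  F T T F  ✗ fails (!b || d || a)
  F T T T  ✗ fails (!d || !c)
  T F F F  ✓ satisfies all
  T F F T  ✓ satisfies all
  T F T F  ✗ fails (d || b || !c)
  T F T T  ✗ fails (!d || !c)
  T T F F  ✗ fails (c || d || !b)
  T T F T  ✗ fails (!b || !a)
  T T T F  ✗ fails (!b || !a)
  T T T T  ✗ fails (!b || !a)
5 of the 16 rows are models.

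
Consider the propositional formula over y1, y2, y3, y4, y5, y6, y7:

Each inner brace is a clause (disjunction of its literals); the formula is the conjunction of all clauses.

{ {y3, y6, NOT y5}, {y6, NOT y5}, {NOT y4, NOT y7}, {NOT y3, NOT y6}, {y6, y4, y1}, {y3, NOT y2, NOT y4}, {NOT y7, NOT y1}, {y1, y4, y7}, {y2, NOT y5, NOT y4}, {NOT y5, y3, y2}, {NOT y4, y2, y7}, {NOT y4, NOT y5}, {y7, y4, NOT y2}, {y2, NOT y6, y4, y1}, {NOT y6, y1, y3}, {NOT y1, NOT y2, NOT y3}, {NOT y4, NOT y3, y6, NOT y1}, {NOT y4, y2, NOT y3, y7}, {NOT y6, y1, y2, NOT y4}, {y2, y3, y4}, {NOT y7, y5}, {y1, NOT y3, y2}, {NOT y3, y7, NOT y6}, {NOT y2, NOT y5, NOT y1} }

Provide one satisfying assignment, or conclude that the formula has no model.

Branch on y6: set y6 = false.
Unit clause (NOT y5) forces y5 = false.
Unit clause (NOT y7) forces y7 = false.
Branch on y4: set y4 = false.
Unit clause (y1) forces y1 = true.
Unit clause (NOT y2) forces y2 = false.
Unit clause (y3) forces y3 = true.
All clauses are satisfied.

y1 ↦ true, y2 ↦ false, y3 ↦ true, y4 ↦ false, y5 ↦ false, y6 ↦ false, y7 ↦ false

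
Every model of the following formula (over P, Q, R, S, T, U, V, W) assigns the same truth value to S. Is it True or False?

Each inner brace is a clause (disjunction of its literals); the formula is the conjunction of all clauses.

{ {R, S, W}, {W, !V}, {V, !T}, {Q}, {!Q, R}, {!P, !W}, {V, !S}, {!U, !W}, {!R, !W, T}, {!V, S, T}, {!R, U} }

Suppose S = true.
(Q) alone gives Q = true.
(R) alone gives R = true.
(V) alone gives V = true.
(W) alone gives W = true.
(!P) alone gives P = false.
(!U) alone gives U = false.
That conflicts with the unit clause (U).
So every satisfying assignment has S = False.

False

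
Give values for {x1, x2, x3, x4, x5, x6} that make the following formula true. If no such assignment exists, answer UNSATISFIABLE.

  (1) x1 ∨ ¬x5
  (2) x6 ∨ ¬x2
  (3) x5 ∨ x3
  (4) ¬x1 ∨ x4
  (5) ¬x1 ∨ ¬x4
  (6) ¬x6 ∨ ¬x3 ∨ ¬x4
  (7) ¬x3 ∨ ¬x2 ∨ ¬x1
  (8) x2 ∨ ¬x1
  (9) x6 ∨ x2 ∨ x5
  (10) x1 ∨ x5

Case x1 = True:
The clause (x4) is unit, so x4 = True.
Now (¬x4) is unsatisfied and unit — conflict.
Undo x1 and try x1 = False.
The clause (¬x5) is unit, so x5 = False.
Now (x5) is unsatisfied and unit — conflict.
Neither x1 = True nor x1 = False works.

UNSATISFIABLE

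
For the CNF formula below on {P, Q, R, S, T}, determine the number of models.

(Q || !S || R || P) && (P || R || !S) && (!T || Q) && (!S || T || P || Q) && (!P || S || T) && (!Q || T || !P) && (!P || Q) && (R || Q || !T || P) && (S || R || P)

9

There are 2^5 = 32 truth assignments over (P, Q, R, S, T).
Split on T. With T = true, the clauses containing T are satisfied and !T drops from the rest; 6 of the 2^4 = 16 assignments to the other variables satisfy what remains.
With T = false, by the same count on the reduced clause set, 3 assignments work.
Total: 6 + 3 = 9.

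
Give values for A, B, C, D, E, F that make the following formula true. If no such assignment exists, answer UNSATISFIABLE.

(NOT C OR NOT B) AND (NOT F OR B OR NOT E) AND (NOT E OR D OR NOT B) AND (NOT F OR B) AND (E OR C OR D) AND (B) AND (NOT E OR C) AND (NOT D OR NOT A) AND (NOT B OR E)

The clause (B) is unit, so B = true.
The clause (NOT C) is unit, so C = false.
The clause (NOT E) is unit, so E = false.
But (E) is also a unit clause — contradiction.

UNSATISFIABLE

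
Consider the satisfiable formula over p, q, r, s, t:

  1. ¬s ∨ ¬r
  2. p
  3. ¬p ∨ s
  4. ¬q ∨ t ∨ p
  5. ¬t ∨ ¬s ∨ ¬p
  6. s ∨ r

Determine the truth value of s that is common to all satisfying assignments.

Suppose s = False.
The clause (p) is unit, so p = True.
That conflicts with the unit clause (¬p).
So every satisfying assignment has s = True.

True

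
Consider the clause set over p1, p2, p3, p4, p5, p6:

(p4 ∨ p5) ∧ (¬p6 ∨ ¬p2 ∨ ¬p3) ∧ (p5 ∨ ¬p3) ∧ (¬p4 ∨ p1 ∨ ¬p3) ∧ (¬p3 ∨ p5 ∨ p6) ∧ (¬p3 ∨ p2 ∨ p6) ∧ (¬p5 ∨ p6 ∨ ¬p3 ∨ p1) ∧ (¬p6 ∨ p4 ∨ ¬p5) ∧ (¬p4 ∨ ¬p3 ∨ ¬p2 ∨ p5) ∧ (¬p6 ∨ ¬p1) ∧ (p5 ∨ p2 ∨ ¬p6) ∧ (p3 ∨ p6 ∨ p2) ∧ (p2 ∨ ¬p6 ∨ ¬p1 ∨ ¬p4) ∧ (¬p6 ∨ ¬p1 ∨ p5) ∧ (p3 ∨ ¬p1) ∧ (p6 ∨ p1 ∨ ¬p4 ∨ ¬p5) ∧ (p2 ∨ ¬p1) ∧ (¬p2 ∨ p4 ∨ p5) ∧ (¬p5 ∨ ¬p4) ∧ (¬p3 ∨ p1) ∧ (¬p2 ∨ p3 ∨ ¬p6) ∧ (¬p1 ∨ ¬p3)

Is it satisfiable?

Try p4 = False.
(p5) alone gives p5 = True.
(¬p6) alone gives p6 = False.
Try p3 = False.
(p2) alone gives p2 = True.
(¬p1) alone gives p1 = False.
This assignment satisfies each clause.
A satisfying assignment: p1=False, p2=True, p3=False, p4=False, p5=True, p6=False.

Yes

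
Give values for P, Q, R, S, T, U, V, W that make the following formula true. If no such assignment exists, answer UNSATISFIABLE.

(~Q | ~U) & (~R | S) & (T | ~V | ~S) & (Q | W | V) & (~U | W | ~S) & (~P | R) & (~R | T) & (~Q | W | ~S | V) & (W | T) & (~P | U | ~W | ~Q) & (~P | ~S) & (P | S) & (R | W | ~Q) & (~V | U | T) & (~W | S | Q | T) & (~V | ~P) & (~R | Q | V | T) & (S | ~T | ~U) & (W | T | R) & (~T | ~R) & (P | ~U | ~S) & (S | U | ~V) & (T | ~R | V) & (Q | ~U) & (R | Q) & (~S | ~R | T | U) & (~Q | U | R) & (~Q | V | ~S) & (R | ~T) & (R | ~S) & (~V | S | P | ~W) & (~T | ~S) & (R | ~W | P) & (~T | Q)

Try Q = 0.
Unit clause (~U) forces U = 0.
Unit clause (R) forces R = 1.
Unit clause (S) forces S = 1.
Unit clause (T) forces T = 1.
That conflicts with the unit clause (~T).
Backtrack on Q: now try Q = 1.
Unit clause (~U) forces U = 0.
Unit clause (R) forces R = 1.
Unit clause (S) forces S = 1.
Unit clause (T) forces T = 1.
That conflicts with the unit clause (~T).
Both values of Q lead to a conflict.

UNSATISFIABLE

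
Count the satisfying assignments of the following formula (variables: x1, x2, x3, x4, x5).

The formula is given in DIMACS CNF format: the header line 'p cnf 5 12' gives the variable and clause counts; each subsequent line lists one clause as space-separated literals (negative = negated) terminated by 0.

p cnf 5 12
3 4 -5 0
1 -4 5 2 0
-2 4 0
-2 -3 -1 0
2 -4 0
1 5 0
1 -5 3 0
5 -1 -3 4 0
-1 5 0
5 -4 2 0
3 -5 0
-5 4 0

There are 2^5 = 32 truth assignments over (x1, x2, x3, x4, x5).
Split on x2. With x2 = True, the clauses containing x2 are satisfied and ¬x2 drops from the rest; 1 of the 2^4 = 16 assignments to the other variables satisfy what remains.
With x2 = False, by the same count on the reduced clause set, 0 assignments work.
(One model: x1=F, x2=T, x3=T, x4=T, x5=T.)
Total: 1 + 0 = 1.

1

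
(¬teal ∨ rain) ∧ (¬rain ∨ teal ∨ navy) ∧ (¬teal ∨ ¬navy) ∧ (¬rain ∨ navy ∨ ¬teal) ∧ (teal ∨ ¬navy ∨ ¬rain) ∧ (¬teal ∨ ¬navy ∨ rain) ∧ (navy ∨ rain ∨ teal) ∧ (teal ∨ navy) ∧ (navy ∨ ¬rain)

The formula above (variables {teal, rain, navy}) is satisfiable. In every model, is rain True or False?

Suppose rain = True.
(navy) alone gives navy = True.
(¬teal) alone gives teal = False.
That conflicts with the unit clause (teal).
So every satisfying assignment has rain = False.

False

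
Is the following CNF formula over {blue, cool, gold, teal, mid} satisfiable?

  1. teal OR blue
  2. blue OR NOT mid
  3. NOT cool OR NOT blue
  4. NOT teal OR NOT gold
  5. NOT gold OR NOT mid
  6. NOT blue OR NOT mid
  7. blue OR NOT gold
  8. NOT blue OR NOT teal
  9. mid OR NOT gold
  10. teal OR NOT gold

Satisfiable

Branch on teal: set teal = true.
Unit clause (NOT gold) forces gold = false.
Unit clause (NOT blue) forces blue = false.
Unit clause (NOT mid) forces mid = false.
Every clause is now satisfied; cool is unconstrained.
A satisfying assignment: blue=false; cool=true; gold=false; teal=true; mid=false.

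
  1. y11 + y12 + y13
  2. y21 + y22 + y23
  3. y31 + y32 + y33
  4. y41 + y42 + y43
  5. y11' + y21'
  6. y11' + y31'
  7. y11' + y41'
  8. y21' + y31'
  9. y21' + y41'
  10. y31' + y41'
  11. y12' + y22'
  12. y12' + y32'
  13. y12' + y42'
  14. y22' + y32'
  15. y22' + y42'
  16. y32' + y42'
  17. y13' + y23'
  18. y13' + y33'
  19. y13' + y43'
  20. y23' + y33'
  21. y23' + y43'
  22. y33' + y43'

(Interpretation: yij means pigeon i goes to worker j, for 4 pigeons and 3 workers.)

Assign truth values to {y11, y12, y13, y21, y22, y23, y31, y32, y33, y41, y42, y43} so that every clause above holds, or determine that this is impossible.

UNSATISFIABLE

Try y11 = 0.
Try y12 = 1.
The clause (y22') is unit, so y22 = 0.
The clause (y32') is unit, so y32 = 0.
The clause (y42') is unit, so y42 = 0.
Try y21 = 1.
The clause (y31') is unit, so y31 = 0.
The clause (y33) is unit, so y33 = 1.
The clause (y41') is unit, so y41 = 0.
The clause (y43) is unit, so y43 = 1.
But (y43') is also a unit clause — contradiction.
Backtrack on y21: now try y21 = 0.
The clause (y23) is unit, so y23 = 1.
The clause (y13') is unit, so y13 = 0.
The clause (y33') is unit, so y33 = 0.
The clause (y31) is unit, so y31 = 1.
The clause (y41') is unit, so y41 = 0.
The clause (y43) is unit, so y43 = 1.
But (y43') is also a unit clause — contradiction.
Both values of y21 lead to a conflict.
Backtrack on y12: now try y12 = 0.
The clause (y13) is unit, so y13 = 1.
The clause (y23') is unit, so y23 = 0.
The clause (y33') is unit, so y33 = 0.
The clause (y43') is unit, so y43 = 0.
Try y21 = 1.
The clause (y31') is unit, so y31 = 0.
The clause (y32) is unit, so y32 = 1.
The clause (y41') is unit, so y41 = 0.
The clause (y42) is unit, so y42 = 1.
But (y42') is also a unit clause — contradiction.
Backtrack on y21: now try y21 = 0.
The clause (y22) is unit, so y22 = 1.
The clause (y32') is unit, so y32 = 0.
The clause (y31) is unit, so y31 = 1.
The clause (y41') is unit, so y41 = 0.
The clause (y42) is unit, so y42 = 1.
But (y42') is also a unit clause — contradiction.
Both values of y21 lead to a conflict.
Both values of y12 lead to a conflict.
Backtrack on y11: now try y11 = 1.
The clause (y21') is unit, so y21 = 0.
The clause (y31') is unit, so y31 = 0.
The clause (y41') is unit, so y41 = 0.
Try y22 = 1.
The clause (y12') is unit, so y12 = 0.
The clause (y32') is unit, so y32 = 0.
The clause (y33) is unit, so y33 = 1.
The clause (y42') is unit, so y42 = 0.
The clause (y43) is unit, so y43 = 1.
But (y43') is also a unit clause — contradiction.
Backtrack on y22: now try y22 = 0.
The clause (y23) is unit, so y23 = 1.
The clause (y13') is unit, so y13 = 0.
The clause (y33') is unit, so y33 = 0.
The clause (y32) is unit, so y32 = 1.
The clause (y12') is unit, so y12 = 0.
The clause (y42') is unit, so y42 = 0.
The clause (y43) is unit, so y43 = 1.
But (y43') is also a unit clause — contradiction.
Both values of y22 lead to a conflict.
Both values of y11 lead to a conflict.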